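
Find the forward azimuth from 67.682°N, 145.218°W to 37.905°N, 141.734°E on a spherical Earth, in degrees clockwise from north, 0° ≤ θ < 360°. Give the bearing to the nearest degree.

Δλ = 141.734 − -145.218 = 286.952°; wrapped into (−180°, 180°]: -73.048°.
θ = atan2( sin Δλ · cos φ₂ , cos φ₁ · sin φ₂ − sin φ₁ · cos φ₂ · cos Δλ )
  = atan2(-0.75475, 0.02047) = -88.446° → normalised to [0°, 360°): 271.554°.

272°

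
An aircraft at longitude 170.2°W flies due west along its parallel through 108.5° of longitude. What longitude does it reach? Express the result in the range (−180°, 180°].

81.3°E

Start at -170.2°; shift −108.5° → -278.7°.
-278.7° lies outside (−180°, 180°]; add 360° → +81.3°.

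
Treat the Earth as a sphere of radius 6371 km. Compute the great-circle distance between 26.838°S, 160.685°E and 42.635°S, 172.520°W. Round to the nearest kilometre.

2992 km

Δλ = -172.520 − 160.685 = -333.205°; wrapped into (−180°, 180°]: 26.795°.
Δφ = -42.635 − -26.838 = -15.797°.
a = sin²(Δφ/2) + cos φ₁ · cos φ₂ · sin²(Δλ/2) = 0.054126.
c = 2·atan2(√a, √(1−a)) = 0.46961 rad → d = 6371·c ≈ 2991.85 km.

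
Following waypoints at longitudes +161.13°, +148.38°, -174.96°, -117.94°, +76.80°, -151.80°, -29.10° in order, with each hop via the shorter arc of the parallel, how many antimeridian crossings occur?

3

Leg 1: +161.13° → +148.38°, shortest Δλ = -12.75° (west) — does not cross 180°.
Leg 2: +148.38° → -174.96°, shortest Δλ = 36.66° (east) — crosses 180°.
Leg 3: -174.96° → -117.94°, shortest Δλ = 57.02° (east) — does not cross 180°.
Leg 4: -117.94° → +76.80°, shortest Δλ = -165.26° (west) — crosses 180°.
Leg 5: +76.80° → -151.80°, shortest Δλ = 131.4° (east) — crosses 180°.
Leg 6: -151.80° → -29.10°, shortest Δλ = 122.7° (east) — does not cross 180°.
Total crossings: 3.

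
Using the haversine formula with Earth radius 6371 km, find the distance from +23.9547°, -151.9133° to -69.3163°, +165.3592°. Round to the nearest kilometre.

10920 km

Δλ = 165.3592 − -151.9133 = 317.2725°; wrapped into (−180°, 180°]: -42.7275°.
Δφ = -69.3163 − 23.9547 = -93.2710°.
a = sin²(Δφ/2) + cos φ₁ · cos φ₂ · sin²(Δλ/2) = 0.571365.
c = 2·atan2(√a, √(1−a)) = 1.71402 rad → d = 6371·c ≈ 10919.99 km.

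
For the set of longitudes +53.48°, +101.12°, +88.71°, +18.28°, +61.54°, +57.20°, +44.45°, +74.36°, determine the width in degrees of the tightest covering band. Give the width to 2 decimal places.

Sort the longitudes: +18.28°, +44.45°, +53.48°, +57.20°, +61.54°, +74.36°, +88.71°, +101.12°.
Eastward gaps between consecutive values (wrapping around): 26.17°, 9.03°, 3.72°, 4.34°, 12.82°, 14.35°, 12.41°, 277.16°.
Largest gap = 277.16° ⇒ minimal covering band is its complement: 360° − 277.16° = 82.84°.
Band runs from +18.28° eastward to +101.12°.

82.84°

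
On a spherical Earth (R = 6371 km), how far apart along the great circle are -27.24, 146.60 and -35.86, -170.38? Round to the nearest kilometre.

Δλ = -170.38 − 146.60 = -316.98°; wrapped into (−180°, 180°]: 43.02°.
Δφ = -35.86 − -27.24 = -8.62°.
a = sin²(Δφ/2) + cos φ₁ · cos φ₂ · sin²(Δλ/2) = 0.102523.
c = 2·atan2(√a, √(1−a)) = 0.65186 rad → d = 6371·c ≈ 4153.03 km.

4153 km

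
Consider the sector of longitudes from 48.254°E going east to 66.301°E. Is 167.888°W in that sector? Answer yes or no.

Band width going east from +48.254° to +66.301°: ((66.301 − 48.254) mod 360) = 18.047°.
Offset of -167.888° east of the west edge: ((-167.888 − 48.254) mod 360) = 143.858°.
143.858° > 18.047° ⇒ outside.

No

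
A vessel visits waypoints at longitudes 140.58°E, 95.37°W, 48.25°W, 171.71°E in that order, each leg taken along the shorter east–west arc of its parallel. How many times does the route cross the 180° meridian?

2

Leg 1: +140.58° → -95.37°, shortest Δλ = 124.05° (east) — crosses 180°.
Leg 2: -95.37° → -48.25°, shortest Δλ = 47.12° (east) — does not cross 180°.
Leg 3: -48.25° → +171.71°, shortest Δλ = -140.04° (west) — crosses 180°.
Total crossings: 2.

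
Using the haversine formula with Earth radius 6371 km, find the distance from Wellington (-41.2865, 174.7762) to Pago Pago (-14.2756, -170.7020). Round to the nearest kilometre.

Δλ = -170.7020 − 174.7762 = -345.4782°; wrapped into (−180°, 180°]: 14.5218°.
Δφ = -14.2756 − -41.2865 = 27.0109°.
a = sin²(Δφ/2) + cos φ₁ · cos φ₂ · sin²(Δλ/2) = 0.066172.
c = 2·atan2(√a, √(1−a)) = 0.52033 rad → d = 6371·c ≈ 3315.02 km.

3315 km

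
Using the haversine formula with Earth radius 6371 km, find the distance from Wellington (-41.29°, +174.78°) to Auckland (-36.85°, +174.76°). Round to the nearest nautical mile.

267 nmi

Δλ = 174.76 − 174.78 = -0.02°.
Δφ = -36.85 − -41.29 = 4.44°.
a = sin²(Δφ/2) + cos φ₁ · cos φ₂ · sin²(Δλ/2) = 0.001501.
c = 2·atan2(√a, √(1−a)) = 0.07749 rad → d = 6371·c ≈ 493.71 km ≈ 266.58 nmi.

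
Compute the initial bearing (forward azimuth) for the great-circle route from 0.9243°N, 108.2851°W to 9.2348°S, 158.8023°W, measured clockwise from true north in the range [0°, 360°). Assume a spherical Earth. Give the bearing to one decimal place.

Δλ = -158.8023 − -108.2851 = -50.5172°.
θ = atan2( sin Δλ · cos φ₂ , cos φ₁ · sin φ₂ − sin φ₁ · cos φ₂ · cos Δλ )
  = atan2(-0.76181, -0.17058) = -102.621° → normalised to [0°, 360°): 257.379°.

257.4°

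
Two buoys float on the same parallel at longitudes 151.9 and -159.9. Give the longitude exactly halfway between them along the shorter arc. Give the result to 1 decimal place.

Signed shortest Δλ from +151.9° to -159.9° is +48.2°.
Midpoint longitude = +151.9° + (+48.2°)/2 = +151.9° + 24.1° = +176.0°.
(The naïve average (+151.9 + -159.9)/2 = -4.0° is on the wrong side of the globe.)

+176.0°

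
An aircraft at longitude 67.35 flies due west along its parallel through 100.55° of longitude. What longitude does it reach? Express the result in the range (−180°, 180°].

-33.20°

Start at +67.35°; shift −100.55° → -33.20°.
-33.20° already lies in (−180°, 180°].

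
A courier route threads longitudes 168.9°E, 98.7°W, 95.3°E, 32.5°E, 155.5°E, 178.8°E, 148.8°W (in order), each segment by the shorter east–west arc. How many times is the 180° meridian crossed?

Leg 1: +168.9° → -98.7°, shortest Δλ = 92.4° (east) — crosses 180°.
Leg 2: -98.7° → +95.3°, shortest Δλ = -166.0° (west) — crosses 180°.
Leg 3: +95.3° → +32.5°, shortest Δλ = -62.8° (west) — does not cross 180°.
Leg 4: +32.5° → +155.5°, shortest Δλ = 123.0° (east) — does not cross 180°.
Leg 5: +155.5° → +178.8°, shortest Δλ = 23.3° (east) — does not cross 180°.
Leg 6: +178.8° → -148.8°, shortest Δλ = 32.4° (east) — crosses 180°.
Total crossings: 3.

3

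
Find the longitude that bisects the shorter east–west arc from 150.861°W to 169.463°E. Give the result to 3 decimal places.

170.699°W

Signed shortest Δλ from -150.861° to +169.463° is -39.676°.
Midpoint longitude = -150.861° + (-39.676°)/2 = -150.861° − 19.838° = -170.699°.
(The naïve average (-150.861 + +169.463)/2 = 9.301° is on the wrong side of the globe.)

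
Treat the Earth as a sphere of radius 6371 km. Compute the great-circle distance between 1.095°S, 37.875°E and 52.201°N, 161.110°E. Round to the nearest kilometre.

12292 km

Δλ = 161.110 − 37.875 = 123.235°.
Δφ = 52.201 − -1.095 = 53.296°.
a = sin²(Δφ/2) + cos φ₁ · cos φ₂ · sin²(Δλ/2) = 0.675475.
c = 2·atan2(√a, √(1−a)) = 1.92938 rad → d = 6371·c ≈ 12292.09 km.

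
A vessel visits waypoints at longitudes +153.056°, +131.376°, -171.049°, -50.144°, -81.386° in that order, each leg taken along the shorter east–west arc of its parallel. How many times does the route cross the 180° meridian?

Leg 1: +153.056° → +131.376°, shortest Δλ = -21.68° (west) — does not cross 180°.
Leg 2: +131.376° → -171.049°, shortest Δλ = 57.575° (east) — crosses 180°.
Leg 3: -171.049° → -50.144°, shortest Δλ = 120.905° (east) — does not cross 180°.
Leg 4: -50.144° → -81.386°, shortest Δλ = -31.242° (west) — does not cross 180°.
Total crossings: 1.

1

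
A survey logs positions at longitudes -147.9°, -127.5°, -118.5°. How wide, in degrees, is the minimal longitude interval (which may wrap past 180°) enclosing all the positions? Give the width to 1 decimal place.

Sort the longitudes: -147.9°, -127.5°, -118.5°.
Eastward gaps between consecutive values (wrapping around): 20.4°, 9.0°, 330.6°.
Largest gap = 330.6° ⇒ minimal covering band is its complement: 360° − 330.6° = 29.4°.
Band runs from -147.9° eastward to -118.5°.

29.4°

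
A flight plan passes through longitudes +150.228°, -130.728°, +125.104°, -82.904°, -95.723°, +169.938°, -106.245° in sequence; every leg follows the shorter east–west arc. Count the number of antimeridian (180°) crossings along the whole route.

5

Leg 1: +150.228° → -130.728°, shortest Δλ = 79.044° (east) — crosses 180°.
Leg 2: -130.728° → +125.104°, shortest Δλ = -104.168° (west) — crosses 180°.
Leg 3: +125.104° → -82.904°, shortest Δλ = 151.992° (east) — crosses 180°.
Leg 4: -82.904° → -95.723°, shortest Δλ = -12.819° (west) — does not cross 180°.
Leg 5: -95.723° → +169.938°, shortest Δλ = -94.339° (west) — crosses 180°.
Leg 6: +169.938° → -106.245°, shortest Δλ = 83.817° (east) — crosses 180°.
Total crossings: 5.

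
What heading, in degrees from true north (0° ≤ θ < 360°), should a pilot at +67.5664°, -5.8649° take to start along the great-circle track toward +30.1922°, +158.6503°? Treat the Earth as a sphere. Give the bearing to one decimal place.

Δλ = 158.6503 − -5.8649 = 164.5152°.
θ = atan2( sin Δλ · cos φ₂ , cos φ₁ · sin φ₂ − sin φ₁ · cos φ₂ · cos Δλ )
  = atan2(0.23076, 0.96185) = 13.491° → normalised to [0°, 360°): 13.491°.

13.5°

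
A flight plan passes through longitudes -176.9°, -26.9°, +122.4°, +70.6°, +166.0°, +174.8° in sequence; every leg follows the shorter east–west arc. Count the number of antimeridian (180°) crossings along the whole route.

Leg 1: -176.9° → -26.9°, shortest Δλ = 150.0° (east) — does not cross 180°.
Leg 2: -26.9° → +122.4°, shortest Δλ = 149.3° (east) — does not cross 180°.
Leg 3: +122.4° → +70.6°, shortest Δλ = -51.8° (west) — does not cross 180°.
Leg 4: +70.6° → +166.0°, shortest Δλ = 95.4° (east) — does not cross 180°.
Leg 5: +166.0° → +174.8°, shortest Δλ = 8.8° (east) — does not cross 180°.
Total crossings: 0.

0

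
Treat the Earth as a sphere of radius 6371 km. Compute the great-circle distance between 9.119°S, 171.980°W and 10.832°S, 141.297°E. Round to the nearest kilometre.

5116 km

Δλ = 141.297 − -171.980 = 313.277°; wrapped into (−180°, 180°]: -46.723°.
Δφ = -10.832 − -9.119 = -1.713°.
a = sin²(Δφ/2) + cos φ₁ · cos φ₂ · sin²(Δλ/2) = 0.152707.
c = 2·atan2(√a, √(1−a)) = 0.80295 rad → d = 6371·c ≈ 5115.61 km.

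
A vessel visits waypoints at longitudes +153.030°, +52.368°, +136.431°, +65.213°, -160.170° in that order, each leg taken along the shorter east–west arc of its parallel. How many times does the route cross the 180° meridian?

Leg 1: +153.030° → +52.368°, shortest Δλ = -100.662° (west) — does not cross 180°.
Leg 2: +52.368° → +136.431°, shortest Δλ = 84.063° (east) — does not cross 180°.
Leg 3: +136.431° → +65.213°, shortest Δλ = -71.218° (west) — does not cross 180°.
Leg 4: +65.213° → -160.170°, shortest Δλ = 134.617° (east) — crosses 180°.
Total crossings: 1.

1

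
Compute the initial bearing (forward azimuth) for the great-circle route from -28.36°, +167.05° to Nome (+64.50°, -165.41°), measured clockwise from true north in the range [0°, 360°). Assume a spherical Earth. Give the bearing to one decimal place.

11.5°

Δλ = -165.41 − 167.05 = -332.46°; wrapped into (−180°, 180°]: 27.54°.
θ = atan2( sin Δλ · cos φ₂ , cos φ₁ · sin φ₂ − sin φ₁ · cos φ₂ · cos Δλ )
  = atan2(0.19905, 0.97558) = 11.532° → normalised to [0°, 360°): 11.532°.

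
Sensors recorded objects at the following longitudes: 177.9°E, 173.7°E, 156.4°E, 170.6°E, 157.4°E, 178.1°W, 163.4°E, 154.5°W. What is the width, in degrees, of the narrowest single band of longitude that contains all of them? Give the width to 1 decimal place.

Sort the longitudes: -178.1°, -154.5°, +156.4°, +157.4°, +163.4°, +170.6°, +173.7°, +177.9°.
Eastward gaps between consecutive values (wrapping around): 23.6°, 310.9°, 1.0°, 6.0°, 7.2°, 3.1°, 4.2°, 4.0°.
Largest gap = 310.9° ⇒ minimal covering band is its complement: 360° − 310.9° = 49.1°.
Band runs from +156.4° eastward to -154.5°, crossing the antimeridian.

49.1°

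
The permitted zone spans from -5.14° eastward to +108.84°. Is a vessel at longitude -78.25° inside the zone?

Band width going east from -5.14° to +108.84°: ((108.84 − -5.14) mod 360) = 113.98°.
Offset of -78.25° east of the west edge: ((-78.25 − -5.14) mod 360) = 286.89°.
286.89° > 113.98° ⇒ outside.

No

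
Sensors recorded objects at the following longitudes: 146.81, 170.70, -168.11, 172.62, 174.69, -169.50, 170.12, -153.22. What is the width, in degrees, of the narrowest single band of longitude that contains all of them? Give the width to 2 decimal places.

59.97°

Sort the longitudes: -169.50°, -168.11°, -153.22°, +146.81°, +170.12°, +170.70°, +172.62°, +174.69°.
Eastward gaps between consecutive values (wrapping around): 1.39°, 14.89°, 300.03°, 23.31°, 0.58°, 1.92°, 2.07°, 15.81°.
Largest gap = 300.03° ⇒ minimal covering band is its complement: 360° − 300.03° = 59.97°.
Band runs from +146.81° eastward to -153.22°, crossing the antimeridian.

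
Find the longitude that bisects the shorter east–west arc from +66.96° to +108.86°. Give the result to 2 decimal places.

+87.91°

Signed shortest Δλ from +66.96° to +108.86° is +41.90°.
Midpoint longitude = +66.96° + (+41.90°)/2 = +66.96° + 20.95° = +87.91°.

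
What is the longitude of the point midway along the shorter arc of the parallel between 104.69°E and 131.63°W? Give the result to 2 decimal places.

Signed shortest Δλ from +104.69° to -131.63° is +123.68°.
Midpoint longitude = +104.69° + (+123.68°)/2 = +104.69° + 61.84° = +166.53°.
(The naïve average (+104.69 + -131.63)/2 = -13.47° is on the wrong side of the globe.)

166.53°E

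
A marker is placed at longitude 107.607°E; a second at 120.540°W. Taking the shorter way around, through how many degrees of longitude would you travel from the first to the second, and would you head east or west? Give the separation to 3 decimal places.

131.853° east

Raw difference: -120.540 − 107.607 = -228.147°.
Normalise into (−180°, 180°]: -228.147° + 360° = 131.853°.
Positive ⇒ the second point lies to the east; separation 131.853°.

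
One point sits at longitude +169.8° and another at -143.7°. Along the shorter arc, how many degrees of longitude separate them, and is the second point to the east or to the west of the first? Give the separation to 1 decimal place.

Raw difference: -143.7 − 169.8 = -313.5°.
Normalise into (−180°, 180°]: -313.5° + 360° = 46.5°.
Positive ⇒ the second point lies to the east; separation 46.5°.

46.5° east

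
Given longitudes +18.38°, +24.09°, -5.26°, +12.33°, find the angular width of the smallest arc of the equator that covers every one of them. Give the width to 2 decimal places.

29.35°

Sort the longitudes: -5.26°, +12.33°, +18.38°, +24.09°.
Eastward gaps between consecutive values (wrapping around): 17.59°, 6.05°, 5.71°, 330.65°.
Largest gap = 330.65° ⇒ minimal covering band is its complement: 360° − 330.65° = 29.35°.
Band runs from -5.26° eastward to +24.09°.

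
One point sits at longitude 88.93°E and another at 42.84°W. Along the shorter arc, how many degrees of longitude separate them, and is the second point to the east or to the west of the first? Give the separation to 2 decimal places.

Raw difference: -42.84 − 88.93 = -131.77°.
Normalise into (−180°, 180°]: -131.77° stays -131.77°.
Negative ⇒ the second point lies to the west; separation 131.77°.

131.77° west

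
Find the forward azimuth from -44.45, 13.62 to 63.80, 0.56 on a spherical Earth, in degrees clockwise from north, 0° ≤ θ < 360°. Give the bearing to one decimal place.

354.0°

Δλ = 0.56 − 13.62 = -13.06°.
θ = atan2( sin Δλ · cos φ₂ , cos φ₁ · sin φ₂ − sin φ₁ · cos φ₂ · cos Δλ )
  = atan2(-0.09977, 0.94170) = -6.048° → normalised to [0°, 360°): 353.952°.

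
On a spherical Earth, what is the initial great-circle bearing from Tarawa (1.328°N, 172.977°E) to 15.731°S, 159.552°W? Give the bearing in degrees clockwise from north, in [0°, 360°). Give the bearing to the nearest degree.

Δλ = -159.552 − 172.977 = -332.529°; wrapped into (−180°, 180°]: 27.471°.
θ = atan2( sin Δλ · cos φ₂ , cos φ₁ · sin φ₂ − sin φ₁ · cos φ₂ · cos Δλ )
  = atan2(0.44402, -0.29084) = 123.225° → normalised to [0°, 360°): 123.225°.

123°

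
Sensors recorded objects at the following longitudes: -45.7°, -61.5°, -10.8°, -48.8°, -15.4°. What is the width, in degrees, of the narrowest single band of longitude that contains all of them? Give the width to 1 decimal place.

Sort the longitudes: -61.5°, -48.8°, -45.7°, -15.4°, -10.8°.
Eastward gaps between consecutive values (wrapping around): 12.7°, 3.1°, 30.3°, 4.6°, 309.3°.
Largest gap = 309.3° ⇒ minimal covering band is its complement: 360° − 309.3° = 50.7°.
Band runs from -61.5° eastward to -10.8°.

50.7°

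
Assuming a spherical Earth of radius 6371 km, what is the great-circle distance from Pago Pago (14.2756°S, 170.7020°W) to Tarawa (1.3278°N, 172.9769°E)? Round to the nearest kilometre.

2498 km

Δλ = 172.9769 − -170.7020 = 343.6789°; wrapped into (−180°, 180°]: -16.3211°.
Δφ = 1.3278 − -14.2756 = 15.6034°.
a = sin²(Δφ/2) + cos φ₁ · cos φ₂ · sin²(Δλ/2) = 0.037948.
c = 2·atan2(√a, √(1−a)) = 0.39211 rad → d = 6371·c ≈ 2498.16 km.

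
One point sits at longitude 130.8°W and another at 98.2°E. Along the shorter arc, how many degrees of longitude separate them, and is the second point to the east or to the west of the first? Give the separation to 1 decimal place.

Raw difference: 98.2 − -130.8 = 229.0°.
Normalise into (−180°, 180°]: 229.0° − 360° = -131.0°.
Negative ⇒ the second point lies to the west; separation 131.0°.

131.0° west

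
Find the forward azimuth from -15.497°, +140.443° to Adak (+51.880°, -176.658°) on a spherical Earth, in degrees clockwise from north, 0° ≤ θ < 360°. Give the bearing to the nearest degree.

26°

Δλ = -176.658 − 140.443 = -317.101°; wrapped into (−180°, 180°]: 42.899°.
θ = atan2( sin Δλ · cos φ₂ , cos φ₁ · sin φ₂ − sin φ₁ · cos φ₂ · cos Δλ )
  = atan2(0.42021, 0.87894) = 25.552° → normalised to [0°, 360°): 25.552°.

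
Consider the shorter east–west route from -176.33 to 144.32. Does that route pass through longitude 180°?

Naïve |144.32 − -176.33| = 320.65° > 180°, so the shorter arc goes the other way round — across 180°.
Signed shortest Δλ = ((144.32 − -176.33 + 180) mod 360) − 180 = -39.35°.
Going west by 39.35° from -176.33° passes through 180° before reaching +144.32°.

Yes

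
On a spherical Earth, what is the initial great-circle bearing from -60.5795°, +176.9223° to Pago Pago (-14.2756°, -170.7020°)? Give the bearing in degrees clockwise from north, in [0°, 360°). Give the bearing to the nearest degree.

Δλ = -170.7020 − 176.9223 = -347.6243°; wrapped into (−180°, 180°]: 12.3757°.
θ = atan2( sin Δλ · cos φ₂ , cos φ₁ · sin φ₂ − sin φ₁ · cos φ₂ · cos Δλ )
  = atan2(0.20770, 0.70340) = 16.451° → normalised to [0°, 360°): 16.451°.

16°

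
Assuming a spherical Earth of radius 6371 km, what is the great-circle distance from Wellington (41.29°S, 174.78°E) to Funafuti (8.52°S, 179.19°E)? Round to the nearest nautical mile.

1981 nmi

Δλ = 179.19 − 174.78 = 4.41°.
Δφ = -8.52 − -41.29 = 32.77°.
a = sin²(Δφ/2) + cos φ₁ · cos φ₂ · sin²(Δλ/2) = 0.080675.
c = 2·atan2(√a, √(1−a)) = 0.57600 rad → d = 6371·c ≈ 3669.67 km ≈ 1981.46 nmi.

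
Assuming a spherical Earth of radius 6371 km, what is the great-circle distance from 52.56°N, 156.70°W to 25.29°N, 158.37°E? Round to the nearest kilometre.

Δλ = 158.37 − -156.70 = 315.07°; wrapped into (−180°, 180°]: -44.93°.
Δφ = 25.29 − 52.56 = -27.27°.
a = sin²(Δφ/2) + cos φ₁ · cos φ₂ · sin²(Δλ/2) = 0.135831.
c = 2·atan2(√a, √(1−a)) = 0.75490 rad → d = 6371·c ≈ 4809.48 km.

4809 km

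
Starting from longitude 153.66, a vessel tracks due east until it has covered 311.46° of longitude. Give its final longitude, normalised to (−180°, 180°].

+105.12°

Start at +153.66°; shift +311.46° → +465.12°.
+465.12° lies outside (−180°, 180°]; subtract 360° → +105.12°.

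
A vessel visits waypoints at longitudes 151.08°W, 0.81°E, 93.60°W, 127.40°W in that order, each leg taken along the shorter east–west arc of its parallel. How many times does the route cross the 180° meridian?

0

Leg 1: -151.08° → +0.81°, shortest Δλ = 151.89° (east) — does not cross 180°.
Leg 2: +0.81° → -93.60°, shortest Δλ = -94.41° (west) — does not cross 180°.
Leg 3: -93.60° → -127.40°, shortest Δλ = -33.8° (west) — does not cross 180°.
Total crossings: 0.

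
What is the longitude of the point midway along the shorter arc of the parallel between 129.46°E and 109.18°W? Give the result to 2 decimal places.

169.86°W

Signed shortest Δλ from +129.46° to -109.18° is +121.36°.
Midpoint longitude = +129.46° + (+121.36°)/2 = +129.46° + 60.68° = +190.14°.
Normalise into (−180°, 180°]: -169.86°.
(The naïve average (+129.46 + -109.18)/2 = 10.14° is on the wrong side of the globe.)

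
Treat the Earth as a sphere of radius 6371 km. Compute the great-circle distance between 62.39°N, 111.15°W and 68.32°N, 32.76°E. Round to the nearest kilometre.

5199 km

Δλ = 32.76 − -111.15 = 143.91°.
Δφ = 68.32 − 62.39 = 5.93°.
a = sin²(Δφ/2) + cos φ₁ · cos φ₂ · sin²(Δλ/2) = 0.157457.
c = 2·atan2(√a, √(1−a)) = 0.81607 rad → d = 6371·c ≈ 5199.20 km.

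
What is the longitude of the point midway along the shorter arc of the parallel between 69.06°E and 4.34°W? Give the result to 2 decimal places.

32.36°E

Signed shortest Δλ from +69.06° to -4.34° is -73.40°.
Midpoint longitude = +69.06° + (-73.40°)/2 = +69.06° − 36.70° = +32.36°.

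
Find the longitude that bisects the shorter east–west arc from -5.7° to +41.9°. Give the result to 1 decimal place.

Signed shortest Δλ from -5.7° to +41.9° is +47.6°.
Midpoint longitude = -5.7° + (+47.6°)/2 = -5.7° + 23.8° = +18.1°.

+18.1°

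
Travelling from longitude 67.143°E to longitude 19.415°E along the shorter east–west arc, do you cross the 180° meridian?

No

Signed shortest Δλ = ((19.415 − 67.143 + 180) mod 360) − 180 = -47.728°.
Going west by 47.728° from +67.143° reaches +19.415° without touching 180°.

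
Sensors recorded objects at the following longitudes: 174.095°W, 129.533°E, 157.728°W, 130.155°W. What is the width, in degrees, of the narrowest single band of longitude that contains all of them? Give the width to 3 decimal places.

100.312°

Sort the longitudes: -174.095°, -157.728°, -130.155°, +129.533°.
Eastward gaps between consecutive values (wrapping around): 16.367°, 27.573°, 259.688°, 56.372°.
Largest gap = 259.688° ⇒ minimal covering band is its complement: 360° − 259.688° = 100.312°.
Band runs from +129.533° eastward to -130.155°, crossing the antimeridian.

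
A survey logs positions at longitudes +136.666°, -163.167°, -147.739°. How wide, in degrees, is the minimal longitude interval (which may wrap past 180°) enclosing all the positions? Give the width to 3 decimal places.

75.595°

Sort the longitudes: -163.167°, -147.739°, +136.666°.
Eastward gaps between consecutive values (wrapping around): 15.428°, 284.405°, 60.167°.
Largest gap = 284.405° ⇒ minimal covering band is its complement: 360° − 284.405° = 75.595°.
Band runs from +136.666° eastward to -147.739°, crossing the antimeridian.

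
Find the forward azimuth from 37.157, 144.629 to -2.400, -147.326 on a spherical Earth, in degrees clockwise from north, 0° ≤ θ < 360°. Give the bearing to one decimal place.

105.6°

Δλ = -147.326 − 144.629 = -291.955°; wrapped into (−180°, 180°]: 68.045°.
θ = atan2( sin Δλ · cos φ₂ , cos φ₁ · sin φ₂ − sin φ₁ · cos φ₂ · cos Δλ )
  = atan2(0.92666, -0.25900) = 105.615° → normalised to [0°, 360°): 105.615°.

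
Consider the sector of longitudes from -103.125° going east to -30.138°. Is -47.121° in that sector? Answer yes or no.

Yes

Band width going east from -103.125° to -30.138°: ((-30.138 − -103.125) mod 360) = 72.987°.
Offset of -47.121° east of the west edge: ((-47.121 − -103.125) mod 360) = 56.004°.
56.004° ≤ 72.987° ⇒ inside.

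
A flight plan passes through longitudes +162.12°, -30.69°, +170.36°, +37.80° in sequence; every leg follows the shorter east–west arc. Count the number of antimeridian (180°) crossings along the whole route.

Leg 1: +162.12° → -30.69°, shortest Δλ = 167.19° (east) — crosses 180°.
Leg 2: -30.69° → +170.36°, shortest Δλ = -158.95° (west) — crosses 180°.
Leg 3: +170.36° → +37.80°, shortest Δλ = -132.56° (west) — does not cross 180°.
Total crossings: 2.

2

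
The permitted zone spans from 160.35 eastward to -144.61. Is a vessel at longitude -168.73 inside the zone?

Yes

Band width going east from +160.35° to -144.61°: ((-144.61 − 160.35) mod 360) = 55.04°.
Offset of -168.73° east of the west edge: ((-168.73 − 160.35) mod 360) = 30.92°.
30.92° ≤ 55.04° ⇒ inside.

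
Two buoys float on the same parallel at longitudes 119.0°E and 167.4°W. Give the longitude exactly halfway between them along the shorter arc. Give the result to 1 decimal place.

Signed shortest Δλ from +119.0° to -167.4° is +73.6°.
Midpoint longitude = +119.0° + (+73.6°)/2 = +119.0° + 36.8° = +155.8°.
(The naïve average (+119.0 + -167.4)/2 = -24.2° is on the wrong side of the globe.)

155.8°E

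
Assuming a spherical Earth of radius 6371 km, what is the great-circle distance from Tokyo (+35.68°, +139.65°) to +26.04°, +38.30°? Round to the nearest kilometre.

9290 km

Δλ = 38.30 − 139.65 = -101.35°.
Δφ = 26.04 − 35.68 = -9.64°.
a = sin²(Δφ/2) + cos φ₁ · cos φ₂ · sin²(Δλ/2) = 0.443791.
c = 2·atan2(√a, √(1−a)) = 1.45814 rad → d = 6371·c ≈ 9289.82 km.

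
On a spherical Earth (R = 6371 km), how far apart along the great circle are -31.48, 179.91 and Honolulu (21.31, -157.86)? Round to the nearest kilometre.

Δλ = -157.86 − 179.91 = -337.77°; wrapped into (−180°, 180°]: 22.23°.
Δφ = 21.31 − -31.48 = 52.79°.
a = sin²(Δφ/2) + cos φ₁ · cos φ₂ · sin²(Δλ/2) = 0.227158.
c = 2·atan2(√a, √(1−a)) = 0.99359 rad → d = 6371·c ≈ 6330.17 km.

6330 km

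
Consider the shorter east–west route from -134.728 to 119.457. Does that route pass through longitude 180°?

Naïve |119.457 − -134.728| = 254.185° > 180°, so the shorter arc goes the other way round — across 180°.
Signed shortest Δλ = ((119.457 − -134.728 + 180) mod 360) − 180 = -105.815°.
Going west by 105.815° from -134.728° passes through 180° before reaching +119.457°.

Yes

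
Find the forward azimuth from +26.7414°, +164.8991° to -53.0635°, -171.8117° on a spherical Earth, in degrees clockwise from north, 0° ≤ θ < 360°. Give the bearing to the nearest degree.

Δλ = -171.8117 − 164.8991 = -336.7108°; wrapped into (−180°, 180°]: 23.2892°.
θ = atan2( sin Δλ · cos φ₂ , cos φ₁ · sin φ₂ − sin φ₁ · cos φ₂ · cos Δλ )
  = atan2(0.23759, -0.96218) = 166.129° → normalised to [0°, 360°): 166.129°.

166°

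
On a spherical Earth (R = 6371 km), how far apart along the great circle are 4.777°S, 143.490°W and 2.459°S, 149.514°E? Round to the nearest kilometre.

7437 km

Δλ = 149.514 − -143.490 = 293.004°; wrapped into (−180°, 180°]: -66.996°.
Δφ = -2.459 − -4.777 = 2.318°.
a = sin²(Δφ/2) + cos φ₁ · cos φ₂ · sin²(Δλ/2) = 0.303674.
c = 2·atan2(√a, √(1−a)) = 1.16728 rad → d = 6371·c ≈ 7436.76 km.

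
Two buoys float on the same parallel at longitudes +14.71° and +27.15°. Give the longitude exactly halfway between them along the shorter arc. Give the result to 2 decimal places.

Signed shortest Δλ from +14.71° to +27.15° is +12.44°.
Midpoint longitude = +14.71° + (+12.44°)/2 = +14.71° + 6.22° = +20.93°.

+20.93°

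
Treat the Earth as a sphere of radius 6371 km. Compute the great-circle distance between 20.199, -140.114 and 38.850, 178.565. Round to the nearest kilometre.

4453 km

Δλ = 178.565 − -140.114 = 318.679°; wrapped into (−180°, 180°]: -41.321°.
Δφ = 38.850 − 20.199 = 18.651°.
a = sin²(Δφ/2) + cos φ₁ · cos φ₂ · sin²(Δλ/2) = 0.117246.
c = 2·atan2(√a, √(1−a)) = 0.69897 rad → d = 6371·c ≈ 4453.12 km.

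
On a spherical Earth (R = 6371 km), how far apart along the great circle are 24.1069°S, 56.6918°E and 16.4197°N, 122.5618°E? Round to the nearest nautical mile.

4561 nmi

Δλ = 122.5618 − 56.6918 = 65.8700°.
Δφ = 16.4197 − -24.1069 = 40.5266°.
a = sin²(Δφ/2) + cos φ₁ · cos φ₂ · sin²(Δλ/2) = 0.378759.
c = 2·atan2(√a, √(1−a)) = 1.32587 rad → d = 6371·c ≈ 8447.14 km ≈ 4561.09 nmi.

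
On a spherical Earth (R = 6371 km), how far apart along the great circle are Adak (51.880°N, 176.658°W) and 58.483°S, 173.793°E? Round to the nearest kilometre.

Δλ = 173.793 − -176.658 = 350.451°; wrapped into (−180°, 180°]: -9.549°.
Δφ = -58.483 − 51.880 = -110.363°.
a = sin²(Δφ/2) + cos φ₁ · cos φ₂ · sin²(Δλ/2) = 0.676219.
c = 2·atan2(√a, √(1−a)) = 1.93097 rad → d = 6371·c ≈ 12302.22 km.

12302 km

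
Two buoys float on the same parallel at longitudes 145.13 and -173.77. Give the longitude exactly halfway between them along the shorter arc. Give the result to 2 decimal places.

Signed shortest Δλ from +145.13° to -173.77° is +41.10°.
Midpoint longitude = +145.13° + (+41.10°)/2 = +145.13° + 20.55° = +165.68°.
(The naïve average (+145.13 + -173.77)/2 = -14.32° is on the wrong side of the globe.)

+165.68°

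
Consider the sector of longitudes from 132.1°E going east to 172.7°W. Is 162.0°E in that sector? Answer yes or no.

Yes

Band width going east from +132.1° to -172.7°: ((-172.7 − 132.1) mod 360) = 55.2°.
Offset of +162.0° east of the west edge: ((162.0 − 132.1) mod 360) = 29.9°.
29.9° ≤ 55.2° ⇒ inside.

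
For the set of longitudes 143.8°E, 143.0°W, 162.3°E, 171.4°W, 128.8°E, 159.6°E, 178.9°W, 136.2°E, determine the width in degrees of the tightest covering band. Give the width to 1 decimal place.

Sort the longitudes: -178.9°, -171.4°, -143.0°, +128.8°, +136.2°, +143.8°, +159.6°, +162.3°.
Eastward gaps between consecutive values (wrapping around): 7.5°, 28.4°, 271.8°, 7.4°, 7.6°, 15.8°, 2.7°, 18.8°.
Largest gap = 271.8° ⇒ minimal covering band is its complement: 360° − 271.8° = 88.2°.
Band runs from +128.8° eastward to -143.0°, crossing the antimeridian.

88.2°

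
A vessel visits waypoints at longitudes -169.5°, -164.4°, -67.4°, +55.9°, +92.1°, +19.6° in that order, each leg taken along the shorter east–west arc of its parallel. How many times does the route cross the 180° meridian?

0

Leg 1: -169.5° → -164.4°, shortest Δλ = 5.1° (east) — does not cross 180°.
Leg 2: -164.4° → -67.4°, shortest Δλ = 97.0° (east) — does not cross 180°.
Leg 3: -67.4° → +55.9°, shortest Δλ = 123.3° (east) — does not cross 180°.
Leg 4: +55.9° → +92.1°, shortest Δλ = 36.2° (east) — does not cross 180°.
Leg 5: +92.1° → +19.6°, shortest Δλ = -72.5° (west) — does not cross 180°.
Total crossings: 0.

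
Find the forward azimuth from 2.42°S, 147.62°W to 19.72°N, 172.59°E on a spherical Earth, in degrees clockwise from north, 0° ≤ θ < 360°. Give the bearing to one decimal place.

301.4°

Δλ = 172.59 − -147.62 = 320.21°; wrapped into (−180°, 180°]: -39.79°.
θ = atan2( sin Δλ · cos φ₂ , cos φ₁ · sin φ₂ − sin φ₁ · cos φ₂ · cos Δλ )
  = atan2(-0.60244, 0.36767) = -58.605° → normalised to [0°, 360°): 301.395°.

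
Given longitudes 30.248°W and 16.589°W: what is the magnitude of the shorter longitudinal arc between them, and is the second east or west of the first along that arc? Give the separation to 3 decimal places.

13.659° east

Raw difference: -16.589 − -30.248 = 13.659°.
Normalise into (−180°, 180°]: 13.659° stays 13.659°.
Positive ⇒ the second point lies to the east; separation 13.659°.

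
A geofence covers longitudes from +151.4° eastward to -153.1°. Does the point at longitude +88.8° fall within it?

Band width going east from +151.4° to -153.1°: ((-153.1 − 151.4) mod 360) = 55.5°.
Offset of +88.8° east of the west edge: ((88.8 − 151.4) mod 360) = 297.4°.
297.4° > 55.5° ⇒ outside.

No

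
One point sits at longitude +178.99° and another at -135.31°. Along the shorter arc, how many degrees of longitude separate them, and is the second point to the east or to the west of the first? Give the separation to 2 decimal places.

Raw difference: -135.31 − 178.99 = -314.3°.
Normalise into (−180°, 180°]: -314.3° + 360° = 45.7°.
Positive ⇒ the second point lies to the east; separation 45.70°.

45.70° east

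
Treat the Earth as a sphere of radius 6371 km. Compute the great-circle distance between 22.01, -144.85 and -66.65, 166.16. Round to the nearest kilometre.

Δλ = 166.16 − -144.85 = 311.01°; wrapped into (−180°, 180°]: -48.99°.
Δφ = -66.65 − 22.01 = -88.66°.
a = sin²(Δφ/2) + cos φ₁ · cos φ₂ · sin²(Δλ/2) = 0.551476.
c = 2·atan2(√a, √(1−a)) = 1.67393 rad → d = 6371·c ≈ 10664.61 km.

10665 km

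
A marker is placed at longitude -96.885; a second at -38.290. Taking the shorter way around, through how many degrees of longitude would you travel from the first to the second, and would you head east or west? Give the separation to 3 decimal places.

58.595° east

Raw difference: -38.290 − -96.885 = 58.595°.
Normalise into (−180°, 180°]: 58.595° stays 58.595°.
Positive ⇒ the second point lies to the east; separation 58.595°.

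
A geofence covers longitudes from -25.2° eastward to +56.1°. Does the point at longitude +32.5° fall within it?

Yes

Band width going east from -25.2° to +56.1°: ((56.1 − -25.2) mod 360) = 81.3°.
Offset of +32.5° east of the west edge: ((32.5 − -25.2) mod 360) = 57.7°.
57.7° ≤ 81.3° ⇒ inside.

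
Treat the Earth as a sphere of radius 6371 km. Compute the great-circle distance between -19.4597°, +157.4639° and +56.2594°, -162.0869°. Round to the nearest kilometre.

9232 km

Δλ = -162.0869 − 157.4639 = -319.5508°; wrapped into (−180°, 180°]: 40.4492°.
Δφ = 56.2594 − -19.4597 = 75.7191°.
a = sin²(Δφ/2) + cos φ₁ · cos φ₂ · sin²(Δλ/2) = 0.439250.
c = 2·atan2(√a, √(1−a)) = 1.44899 rad → d = 6371·c ≈ 9231.54 km.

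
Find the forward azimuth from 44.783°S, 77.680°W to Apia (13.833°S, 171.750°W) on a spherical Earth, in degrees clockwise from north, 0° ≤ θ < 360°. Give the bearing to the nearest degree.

Δλ = -171.750 − -77.680 = -94.070°.
θ = atan2( sin Δλ · cos φ₂ , cos φ₁ · sin φ₂ − sin φ₁ · cos φ₂ · cos Δλ )
  = atan2(-0.96855, -0.21825) = -102.699° → normalised to [0°, 360°): 257.301°.

257°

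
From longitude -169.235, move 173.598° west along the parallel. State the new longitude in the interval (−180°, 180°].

Start at -169.235°; shift −173.598° → -342.833°.
-342.833° lies outside (−180°, 180°]; add 360° → +17.167°.

+17.167°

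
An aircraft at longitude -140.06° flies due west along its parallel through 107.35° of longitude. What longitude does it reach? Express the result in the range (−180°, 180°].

+112.59°

Start at -140.06°; shift −107.35° → -247.41°.
-247.41° lies outside (−180°, 180°]; add 360° → +112.59°.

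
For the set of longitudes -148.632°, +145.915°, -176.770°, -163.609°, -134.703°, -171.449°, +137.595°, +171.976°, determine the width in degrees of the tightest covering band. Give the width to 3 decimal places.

87.702°

Sort the longitudes: -176.770°, -171.449°, -163.609°, -148.632°, -134.703°, +137.595°, +145.915°, +171.976°.
Eastward gaps between consecutive values (wrapping around): 5.321°, 7.840°, 14.977°, 13.929°, 272.298°, 8.320°, 26.061°, 11.254°.
Largest gap = 272.298° ⇒ minimal covering band is its complement: 360° − 272.298° = 87.702°.
Band runs from +137.595° eastward to -134.703°, crossing the antimeridian.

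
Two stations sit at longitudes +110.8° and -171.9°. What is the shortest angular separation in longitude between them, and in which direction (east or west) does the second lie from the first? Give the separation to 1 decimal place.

Raw difference: -171.9 − 110.8 = -282.7°.
Normalise into (−180°, 180°]: -282.7° + 360° = 77.3°.
Positive ⇒ the second point lies to the east; separation 77.3°.

77.3° east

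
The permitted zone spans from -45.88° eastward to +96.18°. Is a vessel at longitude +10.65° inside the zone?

Band width going east from -45.88° to +96.18°: ((96.18 − -45.88) mod 360) = 142.06°.
Offset of +10.65° east of the west edge: ((10.65 − -45.88) mod 360) = 56.53°.
56.53° ≤ 142.06° ⇒ inside.

Yes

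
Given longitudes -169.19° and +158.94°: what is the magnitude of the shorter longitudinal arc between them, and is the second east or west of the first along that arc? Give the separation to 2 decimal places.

31.87° west

Raw difference: 158.94 − -169.19 = 328.13°.
Normalise into (−180°, 180°]: 328.13° − 360° = -31.87°.
Negative ⇒ the second point lies to the west; separation 31.87°.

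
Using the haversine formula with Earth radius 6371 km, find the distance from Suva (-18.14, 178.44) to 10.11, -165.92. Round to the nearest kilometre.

3580 km

Δλ = -165.92 − 178.44 = -344.36°; wrapped into (−180°, 180°]: 15.64°.
Δφ = 10.11 − -18.14 = 28.25°.
a = sin²(Δφ/2) + cos φ₁ · cos φ₂ · sin²(Δλ/2) = 0.076874.
c = 2·atan2(√a, √(1−a)) = 0.56189 rad → d = 6371·c ≈ 3579.77 km.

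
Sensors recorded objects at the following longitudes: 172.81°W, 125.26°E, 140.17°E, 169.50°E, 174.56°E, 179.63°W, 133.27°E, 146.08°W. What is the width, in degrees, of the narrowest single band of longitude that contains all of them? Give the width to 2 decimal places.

88.66°

Sort the longitudes: -179.63°, -172.81°, -146.08°, +125.26°, +133.27°, +140.17°, +169.50°, +174.56°.
Eastward gaps between consecutive values (wrapping around): 6.82°, 26.73°, 271.34°, 8.01°, 6.90°, 29.33°, 5.06°, 5.81°.
Largest gap = 271.34° ⇒ minimal covering band is its complement: 360° − 271.34° = 88.66°.
Band runs from +125.26° eastward to -146.08°, crossing the antimeridian.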